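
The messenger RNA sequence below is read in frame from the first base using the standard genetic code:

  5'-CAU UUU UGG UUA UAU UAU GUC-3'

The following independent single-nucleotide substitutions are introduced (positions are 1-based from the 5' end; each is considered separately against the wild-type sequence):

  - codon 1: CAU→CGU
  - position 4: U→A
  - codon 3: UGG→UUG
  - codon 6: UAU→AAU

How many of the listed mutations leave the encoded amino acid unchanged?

0

Codon 1: CAU (His) → CGU (Arg) — missense.
Codon 2: UUU (Phe) → AUU (Ile) — missense.
Codon 3: UGG (Trp) → UUG (Leu) — missense.
Codon 6: UAU (Tyr) → AAU (Asn) — missense.
Synonymous: 0 of 4.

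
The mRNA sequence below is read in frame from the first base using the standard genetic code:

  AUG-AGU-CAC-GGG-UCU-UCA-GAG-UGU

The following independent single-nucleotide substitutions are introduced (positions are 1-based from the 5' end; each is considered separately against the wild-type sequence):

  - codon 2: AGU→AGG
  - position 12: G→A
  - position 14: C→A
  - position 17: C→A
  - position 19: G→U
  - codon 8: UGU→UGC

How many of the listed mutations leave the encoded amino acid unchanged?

Codon 2: AGU (Ser) → AGG (Arg) — missense.
Codon 4: GGG (Gly) → GGA (Gly) — synonymous.
Codon 5: UCU (Ser) → UAU (Tyr) — missense.
Codon 6: UCA (Ser) → UAA (Stop) — nonsense.
Codon 7: GAG (Glu) → UAG (Stop) — nonsense.
Codon 8: UGU (Cys) → UGC (Cys) — synonymous.
Synonymous: 2 of 6.

2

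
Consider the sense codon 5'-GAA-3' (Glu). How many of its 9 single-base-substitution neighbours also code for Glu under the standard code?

Position 1: none → 0 synonymous.
Position 2: none → 0 synonymous.
Position 3: GAG → 1 synonymous.
Total: 0 + 0 + 1 = 1.

1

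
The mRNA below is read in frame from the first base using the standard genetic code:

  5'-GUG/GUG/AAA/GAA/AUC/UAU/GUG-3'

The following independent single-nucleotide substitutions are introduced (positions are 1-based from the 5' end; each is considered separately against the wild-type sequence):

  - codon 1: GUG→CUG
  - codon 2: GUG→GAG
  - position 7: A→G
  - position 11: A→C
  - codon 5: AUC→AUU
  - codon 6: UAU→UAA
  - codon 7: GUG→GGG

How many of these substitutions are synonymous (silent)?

1

Codon 1: GUG (Val) → CUG (Leu) — missense.
Codon 2: GUG (Val) → GAG (Glu) — missense.
Codon 3: AAA (Lys) → GAA (Glu) — missense.
Codon 4: GAA (Glu) → GCA (Ala) — missense.
Codon 5: AUC (Ile) → AUU (Ile) — synonymous.
Codon 6: UAU (Tyr) → UAA (Stop) — nonsense.
Codon 7: GUG (Val) → GGG (Gly) — missense.
Synonymous: 1 of 7.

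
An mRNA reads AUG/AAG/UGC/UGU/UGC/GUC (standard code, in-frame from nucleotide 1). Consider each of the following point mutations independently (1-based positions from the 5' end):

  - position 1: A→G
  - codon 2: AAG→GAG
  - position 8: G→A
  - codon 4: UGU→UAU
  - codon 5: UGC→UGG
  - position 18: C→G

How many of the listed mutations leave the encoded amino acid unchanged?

1

Codon 1: AUG (Met) → GUG (Val) — missense.
Codon 2: AAG (Lys) → GAG (Glu) — missense.
Codon 3: UGC (Cys) → UAC (Tyr) — missense.
Codon 4: UGU (Cys) → UAU (Tyr) — missense.
Codon 5: UGC (Cys) → UGG (Trp) — missense.
Codon 6: GUC (Val) → GUG (Val) — synonymous.
Synonymous: 1 of 6.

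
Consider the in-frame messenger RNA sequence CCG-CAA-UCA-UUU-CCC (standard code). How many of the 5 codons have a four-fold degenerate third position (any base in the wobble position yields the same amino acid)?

3

Codon 1 CCG (Pro): third position 4-fold.
Codon 2 CAA (Gln): third position 2-fold.
Codon 3 UCA (Ser): third position 4-fold.
Codon 4 UUU (Phe): third position 2-fold.
Codon 5 CCC (Pro): third position 4-fold.
Four-fold degenerate third positions: 3.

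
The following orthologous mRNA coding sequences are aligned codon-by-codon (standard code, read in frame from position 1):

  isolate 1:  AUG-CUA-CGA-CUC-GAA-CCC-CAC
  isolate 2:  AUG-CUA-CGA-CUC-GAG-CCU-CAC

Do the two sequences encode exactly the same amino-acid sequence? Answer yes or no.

Codon 1: AUG Met / AUG Met — identical.
Codon 2: CUA Leu / CUA Leu — identical.
Codon 3: CGA Arg / CGA Arg — identical.
Codon 4: CUC Leu / CUC Leu — identical.
Codon 5: GAA Glu / GAG Glu — synonymous.
Codon 6: CCC Pro / CCU Pro — synonymous.
Codon 7: CAC His / CAC His — identical.
Nonsynonymous differences: 0 → same protein.

yes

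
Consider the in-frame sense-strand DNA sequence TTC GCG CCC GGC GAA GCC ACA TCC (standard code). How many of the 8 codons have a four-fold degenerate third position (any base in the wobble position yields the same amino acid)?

Codon 1 TTC (Phe): third position 2-fold.
Codon 2 GCG (Ala): third position 4-fold.
Codon 3 CCC (Pro): third position 4-fold.
Codon 4 GGC (Gly): third position 4-fold.
Codon 5 GAA (Glu): third position 2-fold.
Codon 6 GCC (Ala): third position 4-fold.
Codon 7 ACA (Thr): third position 4-fold.
Codon 8 TCC (Ser): third position 4-fold.
Four-fold degenerate third positions: 6.

6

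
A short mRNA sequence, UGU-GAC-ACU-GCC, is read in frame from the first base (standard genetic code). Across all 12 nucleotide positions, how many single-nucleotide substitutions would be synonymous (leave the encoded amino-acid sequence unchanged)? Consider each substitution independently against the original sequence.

8

Codon 1 (UGU, Cys): 1 synonymous substitution.
Codon 2 (GAC, Asp): 1 synonymous substitution.
Codon 3 (ACU, Thr): 3 synonymous substitutions.
Codon 4 (GCC, Ala): 3 synonymous substitutions.
Total: 1 + 1 + 3 + 3 = 8.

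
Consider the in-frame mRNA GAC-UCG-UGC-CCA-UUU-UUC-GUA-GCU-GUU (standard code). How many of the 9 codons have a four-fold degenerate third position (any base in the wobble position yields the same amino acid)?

Codon 1 GAC (Asp): third position 2-fold.
Codon 2 UCG (Ser): third position 4-fold.
Codon 3 UGC (Cys): third position 2-fold.
Codon 4 CCA (Pro): third position 4-fold.
Codon 5 UUU (Phe): third position 2-fold.
Codon 6 UUC (Phe): third position 2-fold.
Codon 7 GUA (Val): third position 4-fold.
Codon 8 GCU (Ala): third position 4-fold.
Codon 9 GUU (Val): third position 4-fold.
Four-fold degenerate third positions: 5.

5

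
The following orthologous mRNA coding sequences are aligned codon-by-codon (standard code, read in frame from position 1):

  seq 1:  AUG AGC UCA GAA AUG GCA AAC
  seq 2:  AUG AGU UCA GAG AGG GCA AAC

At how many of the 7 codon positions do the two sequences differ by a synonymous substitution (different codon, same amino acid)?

Codon 1: AUG Met / AUG Met — identical.
Codon 2: AGC Ser / AGU Ser — synonymous.
Codon 3: UCA Ser / UCA Ser — identical.
Codon 4: GAA Glu / GAG Glu — synonymous.
Codon 5: AUG Met / AGG Arg — nonsynonymous.
Codon 6: GCA Ala / GCA Ala — identical.
Codon 7: AAC Asn / AAC Asn — identical.
Synonymous differences: 2.

2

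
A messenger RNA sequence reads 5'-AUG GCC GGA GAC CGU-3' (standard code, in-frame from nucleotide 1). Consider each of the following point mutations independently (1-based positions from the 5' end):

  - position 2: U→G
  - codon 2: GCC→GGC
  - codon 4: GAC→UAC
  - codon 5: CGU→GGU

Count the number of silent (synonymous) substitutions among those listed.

Codon 1: AUG (Met) → AGG (Arg) — missense.
Codon 2: GCC (Ala) → GGC (Gly) — missense.
Codon 4: GAC (Asp) → UAC (Tyr) — missense.
Codon 5: CGU (Arg) → GGU (Gly) — missense.
Synonymous: 0 of 4.

0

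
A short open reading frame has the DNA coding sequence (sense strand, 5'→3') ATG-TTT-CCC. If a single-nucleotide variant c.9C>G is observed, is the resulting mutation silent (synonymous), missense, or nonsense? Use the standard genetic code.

Position 9 falls in codon 3: CCC → Pro.
After the substitution the codon is CCG → Pro.
Both encode Pro, so the change is synonymous.

silent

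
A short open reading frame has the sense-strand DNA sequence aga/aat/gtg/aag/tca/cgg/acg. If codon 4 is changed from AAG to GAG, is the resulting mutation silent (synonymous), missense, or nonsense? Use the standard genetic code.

missense

Position 10 falls in codon 4: AAG → Lys.
After the substitution the codon is GAG → Glu.
Lys ≠ Glu, so this is a missense mutation.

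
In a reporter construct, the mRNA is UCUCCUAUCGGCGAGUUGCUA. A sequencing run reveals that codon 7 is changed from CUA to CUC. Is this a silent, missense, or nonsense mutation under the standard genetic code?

silent

Position 21 falls in codon 7: CUA → Leu.
After the substitution the codon is CUC → Leu.
Both encode Leu, so the change is synonymous.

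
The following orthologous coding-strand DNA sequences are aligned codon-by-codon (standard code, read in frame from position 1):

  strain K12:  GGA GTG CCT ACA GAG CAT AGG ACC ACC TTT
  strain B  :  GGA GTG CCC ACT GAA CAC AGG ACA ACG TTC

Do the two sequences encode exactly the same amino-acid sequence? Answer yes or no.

yes

Codon 1: GGA Gly / GGA Gly — identical.
Codon 2: GTG Val / GTG Val — identical.
Codon 3: CCT Pro / CCC Pro — synonymous.
Codon 4: ACA Thr / ACT Thr — synonymous.
Codon 5: GAG Glu / GAA Glu — synonymous.
Codon 6: CAT His / CAC His — synonymous.
Codon 7: AGG Arg / AGG Arg — identical.
Codon 8: ACC Thr / ACA Thr — synonymous.
Codon 9: ACC Thr / ACG Thr — synonymous.
Codon 10: TTT Phe / TTC Phe — synonymous.
Nonsynonymous differences: 0 → same protein.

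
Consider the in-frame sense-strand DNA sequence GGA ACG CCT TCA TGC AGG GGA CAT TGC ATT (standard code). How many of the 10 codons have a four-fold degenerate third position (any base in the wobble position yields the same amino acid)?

Codon 1 GGA (Gly): third position 4-fold.
Codon 2 ACG (Thr): third position 4-fold.
Codon 3 CCT (Pro): third position 4-fold.
Codon 4 TCA (Ser): third position 4-fold.
Codon 5 TGC (Cys): third position 2-fold.
Codon 6 AGG (Arg): third position 2-fold.
Codon 7 GGA (Gly): third position 4-fold.
Codon 8 CAT (His): third position 2-fold.
Codon 9 TGC (Cys): third position 2-fold.
Codon 10 ATT (Ile): third position 3-fold.
Four-fold degenerate third positions: 5.

5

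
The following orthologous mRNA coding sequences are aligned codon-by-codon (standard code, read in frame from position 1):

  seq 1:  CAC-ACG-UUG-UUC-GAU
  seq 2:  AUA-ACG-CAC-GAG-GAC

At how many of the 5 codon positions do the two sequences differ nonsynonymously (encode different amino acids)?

Codon 1: CAC His / AUA Ile — nonsynonymous.
Codon 2: ACG Thr / ACG Thr — identical.
Codon 3: UUG Leu / CAC His — nonsynonymous.
Codon 4: UUC Phe / GAG Glu — nonsynonymous.
Codon 5: GAU Asp / GAC Asp — synonymous.
Nonsynonymous differences: 3.

3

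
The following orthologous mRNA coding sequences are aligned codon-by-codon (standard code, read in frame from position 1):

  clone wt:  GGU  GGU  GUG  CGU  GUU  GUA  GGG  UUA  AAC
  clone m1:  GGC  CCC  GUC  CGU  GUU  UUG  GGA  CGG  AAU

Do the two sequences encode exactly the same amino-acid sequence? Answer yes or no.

no

Codon 1: GGU Gly / GGC Gly — synonymous.
Codon 2: GGU Gly / CCC Pro — nonsynonymous.
Codon 3: GUG Val / GUC Val — synonymous.
Codon 4: CGU Arg / CGU Arg — identical.
Codon 5: GUU Val / GUU Val — identical.
Codon 6: GUA Val / UUG Leu — nonsynonymous.
Codon 7: GGG Gly / GGA Gly — synonymous.
Codon 8: UUA Leu / CGG Arg — nonsynonymous.
Codon 9: AAC Asn / AAU Asn — synonymous.
Nonsynonymous differences: 3 → different protein.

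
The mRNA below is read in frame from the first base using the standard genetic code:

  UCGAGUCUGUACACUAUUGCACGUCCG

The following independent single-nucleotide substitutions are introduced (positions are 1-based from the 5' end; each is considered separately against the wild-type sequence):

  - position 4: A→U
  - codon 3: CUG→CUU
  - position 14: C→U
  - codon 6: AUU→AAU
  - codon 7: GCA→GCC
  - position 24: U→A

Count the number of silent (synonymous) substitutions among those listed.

Codon 2: AGU (Ser) → UGU (Cys) — missense.
Codon 3: CUG (Leu) → CUU (Leu) — synonymous.
Codon 5: ACU (Thr) → AUU (Ile) — missense.
Codon 6: AUU (Ile) → AAU (Asn) — missense.
Codon 7: GCA (Ala) → GCC (Ala) — synonymous.
Codon 8: CGU (Arg) → CGA (Arg) — synonymous.
Synonymous: 3 of 6.

3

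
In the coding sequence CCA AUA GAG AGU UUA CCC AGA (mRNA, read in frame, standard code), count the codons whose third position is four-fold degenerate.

2

Codon 1 CCA (Pro): third position 4-fold.
Codon 2 AUA (Ile): third position 3-fold.
Codon 3 GAG (Glu): third position 2-fold.
Codon 4 AGU (Ser): third position 2-fold.
Codon 5 UUA (Leu): third position 2-fold.
Codon 6 CCC (Pro): third position 4-fold.
Codon 7 AGA (Arg): third position 2-fold.
Four-fold degenerate third positions: 2.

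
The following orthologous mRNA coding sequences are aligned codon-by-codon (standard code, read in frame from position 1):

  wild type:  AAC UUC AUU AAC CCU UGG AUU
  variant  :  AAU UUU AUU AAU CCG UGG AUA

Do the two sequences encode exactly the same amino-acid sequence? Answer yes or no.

yes

Codon 1: AAC Asn / AAU Asn — synonymous.
Codon 2: UUC Phe / UUU Phe — synonymous.
Codon 3: AUU Ile / AUU Ile — identical.
Codon 4: AAC Asn / AAU Asn — synonymous.
Codon 5: CCU Pro / CCG Pro — synonymous.
Codon 6: UGG Trp / UGG Trp — identical.
Codon 7: AUU Ile / AUA Ile — synonymous.
Nonsynonymous differences: 0 → same protein.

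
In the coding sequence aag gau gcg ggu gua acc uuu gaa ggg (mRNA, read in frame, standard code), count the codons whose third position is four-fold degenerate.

5

Codon 1 AAG (Lys): third position 2-fold.
Codon 2 GAU (Asp): third position 2-fold.
Codon 3 GCG (Ala): third position 4-fold.
Codon 4 GGU (Gly): third position 4-fold.
Codon 5 GUA (Val): third position 4-fold.
Codon 6 ACC (Thr): third position 4-fold.
Codon 7 UUU (Phe): third position 2-fold.
Codon 8 GAA (Glu): third position 2-fold.
Codon 9 GGG (Gly): third position 4-fold.
Four-fold degenerate third positions: 5.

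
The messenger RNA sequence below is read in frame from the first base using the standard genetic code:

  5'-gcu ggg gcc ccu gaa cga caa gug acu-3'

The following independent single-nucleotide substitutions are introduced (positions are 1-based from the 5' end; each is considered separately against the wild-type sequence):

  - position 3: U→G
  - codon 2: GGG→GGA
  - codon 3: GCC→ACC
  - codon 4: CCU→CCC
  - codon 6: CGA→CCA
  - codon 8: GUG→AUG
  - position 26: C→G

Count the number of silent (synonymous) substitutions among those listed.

Codon 1: GCU (Ala) → GCG (Ala) — synonymous.
Codon 2: GGG (Gly) → GGA (Gly) — synonymous.
Codon 3: GCC (Ala) → ACC (Thr) — missense.
Codon 4: CCU (Pro) → CCC (Pro) — synonymous.
Codon 6: CGA (Arg) → CCA (Pro) — missense.
Codon 8: GUG (Val) → AUG (Met) — missense.
Codon 9: ACU (Thr) → AGU (Ser) — missense.
Synonymous: 3 of 7.

3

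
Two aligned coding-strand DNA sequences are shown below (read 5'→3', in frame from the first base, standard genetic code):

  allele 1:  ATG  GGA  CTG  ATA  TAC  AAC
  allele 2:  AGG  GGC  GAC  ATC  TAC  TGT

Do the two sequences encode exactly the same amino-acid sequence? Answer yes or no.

Codon 1: ATG Met / AGG Arg — nonsynonymous.
Codon 2: GGA Gly / GGC Gly — synonymous.
Codon 3: CTG Leu / GAC Asp — nonsynonymous.
Codon 4: ATA Ile / ATC Ile — synonymous.
Codon 5: TAC Tyr / TAC Tyr — identical.
Codon 6: AAC Asn / TGT Cys — nonsynonymous.
Nonsynonymous differences: 3 → different protein.

no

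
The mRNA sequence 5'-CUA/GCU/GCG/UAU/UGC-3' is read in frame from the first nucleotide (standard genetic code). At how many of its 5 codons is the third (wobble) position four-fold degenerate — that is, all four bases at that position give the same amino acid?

3

Codon 1 CUA (Leu): third position 4-fold.
Codon 2 GCU (Ala): third position 4-fold.
Codon 3 GCG (Ala): third position 4-fold.
Codon 4 UAU (Tyr): third position 2-fold.
Codon 5 UGC (Cys): third position 2-fold.
Four-fold degenerate third positions: 3.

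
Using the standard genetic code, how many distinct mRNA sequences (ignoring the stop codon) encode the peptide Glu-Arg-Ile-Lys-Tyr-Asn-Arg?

Glu: 2 codons.
Arg: 6 codons.
Ile: 3 codons.
Lys: 2 codons.
Tyr: 2 codons.
Asn: 2 codons.
Arg: 6 codons.
2 × 6 × 3 × 2 × 2 × 2 × 6 = 1728.

1728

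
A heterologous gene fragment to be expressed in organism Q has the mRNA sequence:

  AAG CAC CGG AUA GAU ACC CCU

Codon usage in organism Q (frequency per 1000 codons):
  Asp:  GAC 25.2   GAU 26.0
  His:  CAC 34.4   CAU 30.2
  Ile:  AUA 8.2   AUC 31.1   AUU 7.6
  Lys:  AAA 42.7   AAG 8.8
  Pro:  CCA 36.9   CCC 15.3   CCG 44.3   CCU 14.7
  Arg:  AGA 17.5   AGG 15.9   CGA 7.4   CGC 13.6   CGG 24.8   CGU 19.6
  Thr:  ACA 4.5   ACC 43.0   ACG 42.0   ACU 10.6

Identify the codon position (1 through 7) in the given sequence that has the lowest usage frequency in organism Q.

Codon 1 AAG (Lys): 8.8 per 1000.
Codon 2 CAC (His): 34.4 per 1000.
Codon 3 CGG (Arg): 24.8 per 1000.
Codon 4 AUA (Ile): 8.2 per 1000.
Codon 5 GAU (Asp): 26.0 per 1000.
Codon 6 ACC (Thr): 43.0 per 1000.
Codon 7 CCU (Pro): 14.7 per 1000.
Lowest frequency is 8.2 at codon 4.

4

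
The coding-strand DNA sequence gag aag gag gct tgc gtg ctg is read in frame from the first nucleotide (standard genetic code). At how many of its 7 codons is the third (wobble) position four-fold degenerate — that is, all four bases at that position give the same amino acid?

3

Codon 1 GAG (Glu): third position 2-fold.
Codon 2 AAG (Lys): third position 2-fold.
Codon 3 GAG (Glu): third position 2-fold.
Codon 4 GCT (Ala): third position 4-fold.
Codon 5 TGC (Cys): third position 2-fold.
Codon 6 GTG (Val): third position 4-fold.
Codon 7 CTG (Leu): third position 4-fold.
Four-fold degenerate third positions: 3.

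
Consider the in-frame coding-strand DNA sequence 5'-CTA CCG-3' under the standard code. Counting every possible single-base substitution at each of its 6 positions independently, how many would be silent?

Codon 1 (CTA, Leu): 4 synonymous substitutions.
Codon 2 (CCG, Pro): 3 synonymous substitutions.
Total: 4 + 3 = 7.

7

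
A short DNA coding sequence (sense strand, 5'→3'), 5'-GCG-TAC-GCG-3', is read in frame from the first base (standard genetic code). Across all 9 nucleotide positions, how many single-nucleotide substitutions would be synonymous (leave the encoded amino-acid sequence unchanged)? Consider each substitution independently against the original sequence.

7

Codon 1 (GCG, Ala): 3 synonymous substitutions.
Codon 2 (TAC, Tyr): 1 synonymous substitution.
Codon 3 (GCG, Ala): 3 synonymous substitutions.
Total: 3 + 1 + 3 = 7.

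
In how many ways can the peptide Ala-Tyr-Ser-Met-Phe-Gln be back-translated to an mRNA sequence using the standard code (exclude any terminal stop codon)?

Ala: 4 codons.
Tyr: 2 codons.
Ser: 6 codons.
Met: 1 codon.
Phe: 2 codons.
Gln: 2 codons.
4 × 2 × 6 × 1 × 2 × 2 = 192.

192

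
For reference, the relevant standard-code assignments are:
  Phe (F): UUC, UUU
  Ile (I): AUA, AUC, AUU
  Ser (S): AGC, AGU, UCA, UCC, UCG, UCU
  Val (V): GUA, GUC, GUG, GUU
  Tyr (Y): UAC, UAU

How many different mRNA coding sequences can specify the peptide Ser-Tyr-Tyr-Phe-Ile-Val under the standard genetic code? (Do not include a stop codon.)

Ser: 6 codons.
Tyr: 2 codons.
Tyr: 2 codons.
Phe: 2 codons.
Ile: 3 codons.
Val: 4 codons.
6 × 2 × 2 × 2 × 3 × 4 = 576.

576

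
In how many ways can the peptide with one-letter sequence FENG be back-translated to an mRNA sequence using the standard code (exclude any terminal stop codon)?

32

Phe: 2 codons.
Glu: 2 codons.
Asn: 2 codons.
Gly: 4 codons.
2 × 2 × 2 × 4 = 32.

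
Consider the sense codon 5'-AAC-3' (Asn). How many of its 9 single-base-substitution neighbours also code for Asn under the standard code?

1

Position 1: none → 0 synonymous.
Position 2: none → 0 synonymous.
Position 3: AAU → 1 synonymous.
Total: 0 + 0 + 1 = 1.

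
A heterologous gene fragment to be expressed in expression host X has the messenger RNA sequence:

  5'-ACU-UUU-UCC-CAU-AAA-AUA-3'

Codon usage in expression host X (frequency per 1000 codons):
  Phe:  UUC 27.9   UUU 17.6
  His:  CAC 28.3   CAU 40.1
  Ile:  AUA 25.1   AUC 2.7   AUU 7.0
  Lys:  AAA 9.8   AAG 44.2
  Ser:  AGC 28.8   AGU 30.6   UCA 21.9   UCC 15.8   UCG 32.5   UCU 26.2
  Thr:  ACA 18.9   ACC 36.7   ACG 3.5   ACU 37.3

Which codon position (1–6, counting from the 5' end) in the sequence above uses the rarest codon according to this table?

5

Codon 1 ACU (Thr): 37.3 per 1000.
Codon 2 UUU (Phe): 17.6 per 1000.
Codon 3 UCC (Ser): 15.8 per 1000.
Codon 4 CAU (His): 40.1 per 1000.
Codon 5 AAA (Lys): 9.8 per 1000.
Codon 6 AUA (Ile): 25.1 per 1000.
Lowest frequency is 9.8 at codon 5.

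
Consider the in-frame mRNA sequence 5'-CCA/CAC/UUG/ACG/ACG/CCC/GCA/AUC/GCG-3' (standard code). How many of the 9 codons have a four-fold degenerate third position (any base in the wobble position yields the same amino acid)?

Codon 1 CCA (Pro): third position 4-fold.
Codon 2 CAC (His): third position 2-fold.
Codon 3 UUG (Leu): third position 2-fold.
Codon 4 ACG (Thr): third position 4-fold.
Codon 5 ACG (Thr): third position 4-fold.
Codon 6 CCC (Pro): third position 4-fold.
Codon 7 GCA (Ala): third position 4-fold.
Codon 8 AUC (Ile): third position 3-fold.
Codon 9 GCG (Ala): third position 4-fold.
Four-fold degenerate third positions: 6.

6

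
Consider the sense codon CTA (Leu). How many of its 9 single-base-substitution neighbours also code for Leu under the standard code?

4

Position 1: TTA → 1 synonymous.
Position 2: none → 0 synonymous.
Position 3: CTT, CTC, CTG → 3 synonymous.
Total: 1 + 0 + 3 = 4.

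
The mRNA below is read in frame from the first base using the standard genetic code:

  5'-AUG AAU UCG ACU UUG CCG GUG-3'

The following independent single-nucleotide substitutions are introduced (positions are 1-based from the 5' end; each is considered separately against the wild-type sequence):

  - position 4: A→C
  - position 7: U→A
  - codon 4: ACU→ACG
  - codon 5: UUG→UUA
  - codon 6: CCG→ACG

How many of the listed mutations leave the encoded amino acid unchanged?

2

Codon 2: AAU (Asn) → CAU (His) — missense.
Codon 3: UCG (Ser) → ACG (Thr) — missense.
Codon 4: ACU (Thr) → ACG (Thr) — synonymous.
Codon 5: UUG (Leu) → UUA (Leu) — synonymous.
Codon 6: CCG (Pro) → ACG (Thr) — missense.
Synonymous: 2 of 5.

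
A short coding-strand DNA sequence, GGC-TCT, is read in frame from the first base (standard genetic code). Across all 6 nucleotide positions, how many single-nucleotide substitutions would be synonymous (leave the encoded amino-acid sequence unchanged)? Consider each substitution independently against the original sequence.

6

Codon 1 (GGC, Gly): 3 synonymous substitutions.
Codon 2 (TCT, Ser): 3 synonymous substitutions.
Total: 3 + 3 = 6.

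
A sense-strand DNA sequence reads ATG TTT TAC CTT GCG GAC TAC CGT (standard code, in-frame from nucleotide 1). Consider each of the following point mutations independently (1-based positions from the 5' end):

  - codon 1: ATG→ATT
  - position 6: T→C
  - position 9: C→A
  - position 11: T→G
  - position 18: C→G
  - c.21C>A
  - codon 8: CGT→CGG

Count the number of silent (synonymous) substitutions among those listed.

Codon 1: ATG (Met) → ATT (Ile) — missense.
Codon 2: TTT (Phe) → TTC (Phe) — synonymous.
Codon 3: TAC (Tyr) → TAA (Stop) — nonsense.
Codon 4: CTT (Leu) → CGT (Arg) — missense.
Codon 6: GAC (Asp) → GAG (Glu) — missense.
Codon 7: TAC (Tyr) → TAA (Stop) — nonsense.
Codon 8: CGT (Arg) → CGG (Arg) — synonymous.
Synonymous: 2 of 7.

2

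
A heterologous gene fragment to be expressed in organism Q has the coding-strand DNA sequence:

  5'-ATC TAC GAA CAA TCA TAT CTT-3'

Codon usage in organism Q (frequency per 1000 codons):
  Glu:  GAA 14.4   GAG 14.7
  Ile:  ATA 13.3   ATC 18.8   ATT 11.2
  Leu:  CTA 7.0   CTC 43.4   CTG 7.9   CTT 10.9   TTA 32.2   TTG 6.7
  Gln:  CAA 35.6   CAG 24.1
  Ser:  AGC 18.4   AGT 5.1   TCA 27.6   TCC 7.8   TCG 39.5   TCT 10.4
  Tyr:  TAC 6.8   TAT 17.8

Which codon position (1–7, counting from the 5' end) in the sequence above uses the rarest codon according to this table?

2

Codon 1 ATC (Ile): 18.8 per 1000.
Codon 2 TAC (Tyr): 6.8 per 1000.
Codon 3 GAA (Glu): 14.4 per 1000.
Codon 4 CAA (Gln): 35.6 per 1000.
Codon 5 TCA (Ser): 27.6 per 1000.
Codon 6 TAT (Tyr): 17.8 per 1000.
Codon 7 CTT (Leu): 10.9 per 1000.
Lowest frequency is 6.8 at codon 2.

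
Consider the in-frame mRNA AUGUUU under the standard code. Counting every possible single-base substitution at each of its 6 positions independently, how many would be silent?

Codon 1 (AUG, Met): 0 synonymous substitutions.
Codon 2 (UUU, Phe): 1 synonymous substitution.
Total: 0 + 1 = 1.

1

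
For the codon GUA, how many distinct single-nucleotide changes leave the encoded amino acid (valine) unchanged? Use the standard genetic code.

3

Position 1: none → 0 synonymous.
Position 2: none → 0 synonymous.
Position 3: GUU, GUC, GUG → 3 synonymous.
Total: 0 + 0 + 3 = 3.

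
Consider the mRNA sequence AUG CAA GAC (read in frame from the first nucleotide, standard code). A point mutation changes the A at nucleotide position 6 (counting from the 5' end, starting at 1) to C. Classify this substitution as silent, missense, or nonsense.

Position 6 falls in codon 2: CAA → Gln.
After the substitution the codon is CAC → His.
Gln ≠ His, so this is a missense mutation.

missense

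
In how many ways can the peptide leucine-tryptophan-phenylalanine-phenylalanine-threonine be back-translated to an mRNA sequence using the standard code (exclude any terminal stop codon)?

Leu: 6 codons.
Trp: 1 codon.
Phe: 2 codons.
Phe: 2 codons.
Thr: 4 codons.
6 × 1 × 2 × 2 × 4 = 96.

96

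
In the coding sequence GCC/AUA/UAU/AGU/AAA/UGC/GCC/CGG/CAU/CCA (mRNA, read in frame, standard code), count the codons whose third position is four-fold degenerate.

Codon 1 GCC (Ala): third position 4-fold.
Codon 2 AUA (Ile): third position 3-fold.
Codon 3 UAU (Tyr): third position 2-fold.
Codon 4 AGU (Ser): third position 2-fold.
Codon 5 AAA (Lys): third position 2-fold.
Codon 6 UGC (Cys): third position 2-fold.
Codon 7 GCC (Ala): third position 4-fold.
Codon 8 CGG (Arg): third position 4-fold.
Codon 9 CAU (His): third position 2-fold.
Codon 10 CCA (Pro): third position 4-fold.
Four-fold degenerate third positions: 4.

4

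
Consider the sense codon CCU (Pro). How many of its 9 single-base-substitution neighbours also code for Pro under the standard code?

Position 1: none → 0 synonymous.
Position 2: none → 0 synonymous.
Position 3: CCC, CCA, CCG → 3 synonymous.
Total: 0 + 0 + 3 = 3.

3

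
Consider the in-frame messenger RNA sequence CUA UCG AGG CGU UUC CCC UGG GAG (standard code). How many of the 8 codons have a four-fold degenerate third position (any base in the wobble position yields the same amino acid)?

Codon 1 CUA (Leu): third position 4-fold.
Codon 2 UCG (Ser): third position 4-fold.
Codon 3 AGG (Arg): third position 2-fold.
Codon 4 CGU (Arg): third position 4-fold.
Codon 5 UUC (Phe): third position 2-fold.
Codon 6 CCC (Pro): third position 4-fold.
Codon 7 UGG (Trp): third position 1-fold.
Codon 8 GAG (Glu): third position 2-fold.
Four-fold degenerate third positions: 4.

4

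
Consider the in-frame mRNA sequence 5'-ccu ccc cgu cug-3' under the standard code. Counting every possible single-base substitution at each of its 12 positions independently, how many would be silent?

13

Codon 1 (CCU, Pro): 3 synonymous substitutions.
Codon 2 (CCC, Pro): 3 synonymous substitutions.
Codon 3 (CGU, Arg): 3 synonymous substitutions.
Codon 4 (CUG, Leu): 4 synonymous substitutions.
Total: 3 + 3 + 3 + 4 = 13.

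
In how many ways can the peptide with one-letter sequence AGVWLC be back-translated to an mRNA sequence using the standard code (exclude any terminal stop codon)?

768

Ala: 4 codons.
Gly: 4 codons.
Val: 4 codons.
Trp: 1 codon.
Leu: 6 codons.
Cys: 2 codons.
4 × 4 × 4 × 1 × 6 × 2 = 768.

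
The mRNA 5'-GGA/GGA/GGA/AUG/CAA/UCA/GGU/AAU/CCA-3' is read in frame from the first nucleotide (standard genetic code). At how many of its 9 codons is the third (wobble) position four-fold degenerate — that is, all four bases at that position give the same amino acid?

6

Codon 1 GGA (Gly): third position 4-fold.
Codon 2 GGA (Gly): third position 4-fold.
Codon 3 GGA (Gly): third position 4-fold.
Codon 4 AUG (Met): third position 1-fold.
Codon 5 CAA (Gln): third position 2-fold.
Codon 6 UCA (Ser): third position 4-fold.
Codon 7 GGU (Gly): third position 4-fold.
Codon 8 AAU (Asn): third position 2-fold.
Codon 9 CCA (Pro): third position 4-fold.
Four-fold degenerate third positions: 6.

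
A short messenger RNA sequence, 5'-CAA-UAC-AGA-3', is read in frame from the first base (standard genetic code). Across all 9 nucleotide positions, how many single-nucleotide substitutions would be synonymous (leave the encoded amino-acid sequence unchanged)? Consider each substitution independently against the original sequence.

4

Codon 1 (CAA, Gln): 1 synonymous substitution.
Codon 2 (UAC, Tyr): 1 synonymous substitution.
Codon 3 (AGA, Arg): 2 synonymous substitutions.
Total: 1 + 1 + 2 = 4.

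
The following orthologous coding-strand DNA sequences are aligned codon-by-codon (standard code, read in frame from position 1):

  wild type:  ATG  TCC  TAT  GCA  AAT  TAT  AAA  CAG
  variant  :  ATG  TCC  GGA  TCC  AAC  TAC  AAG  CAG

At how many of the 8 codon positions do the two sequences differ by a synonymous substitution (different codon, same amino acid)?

Codon 1: ATG Met / ATG Met — identical.
Codon 2: TCC Ser / TCC Ser — identical.
Codon 3: TAT Tyr / GGA Gly — nonsynonymous.
Codon 4: GCA Ala / TCC Ser — nonsynonymous.
Codon 5: AAT Asn / AAC Asn — synonymous.
Codon 6: TAT Tyr / TAC Tyr — synonymous.
Codon 7: AAA Lys / AAG Lys — synonymous.
Codon 8: CAG Gln / CAG Gln — identical.
Synonymous differences: 3.

3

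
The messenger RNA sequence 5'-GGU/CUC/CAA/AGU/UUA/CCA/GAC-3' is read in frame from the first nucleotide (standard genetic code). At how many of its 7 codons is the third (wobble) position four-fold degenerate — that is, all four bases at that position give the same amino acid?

Codon 1 GGU (Gly): third position 4-fold.
Codon 2 CUC (Leu): third position 4-fold.
Codon 3 CAA (Gln): third position 2-fold.
Codon 4 AGU (Ser): third position 2-fold.
Codon 5 UUA (Leu): third position 2-fold.
Codon 6 CCA (Pro): third position 4-fold.
Codon 7 GAC (Asp): third position 2-fold.
Four-fold degenerate third positions: 3.

3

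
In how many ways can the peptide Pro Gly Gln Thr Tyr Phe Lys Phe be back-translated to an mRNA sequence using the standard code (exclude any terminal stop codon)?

2048

Pro: 4 codons.
Gly: 4 codons.
Gln: 2 codons.
Thr: 4 codons.
Tyr: 2 codons.
Phe: 2 codons.
Lys: 2 codons.
Phe: 2 codons.
4 × 4 × 2 × 4 × 2 × 2 × 2 × 2 = 2048.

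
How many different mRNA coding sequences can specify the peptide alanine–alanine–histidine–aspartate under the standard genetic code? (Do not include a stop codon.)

Ala: 4 codons.
Ala: 4 codons.
His: 2 codons.
Asp: 2 codons.
4 × 4 × 2 × 2 = 64.

64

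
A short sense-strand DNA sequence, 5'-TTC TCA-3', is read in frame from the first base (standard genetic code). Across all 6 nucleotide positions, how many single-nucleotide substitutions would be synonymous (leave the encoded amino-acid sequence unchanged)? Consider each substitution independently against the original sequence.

4

Codon 1 (TTC, Phe): 1 synonymous substitution.
Codon 2 (TCA, Ser): 3 synonymous substitutions.
Total: 1 + 3 = 4.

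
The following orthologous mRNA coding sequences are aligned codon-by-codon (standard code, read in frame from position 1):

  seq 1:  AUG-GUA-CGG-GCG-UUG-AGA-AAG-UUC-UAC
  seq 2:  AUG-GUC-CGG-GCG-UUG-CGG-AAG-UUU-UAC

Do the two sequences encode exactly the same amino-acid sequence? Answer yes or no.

yes

Codon 1: AUG Met / AUG Met — identical.
Codon 2: GUA Val / GUC Val — synonymous.
Codon 3: CGG Arg / CGG Arg — identical.
Codon 4: GCG Ala / GCG Ala — identical.
Codon 5: UUG Leu / UUG Leu — identical.
Codon 6: AGA Arg / CGG Arg — synonymous.
Codon 7: AAG Lys / AAG Lys — identical.
Codon 8: UUC Phe / UUU Phe — synonymous.
Codon 9: UAC Tyr / UAC Tyr — identical.
Nonsynonymous differences: 0 → same protein.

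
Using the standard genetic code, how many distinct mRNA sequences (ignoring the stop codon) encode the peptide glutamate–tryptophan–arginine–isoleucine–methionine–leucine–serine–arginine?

Glu: 2 codons.
Trp: 1 codon.
Arg: 6 codons.
Ile: 3 codons.
Met: 1 codon.
Leu: 6 codons.
Ser: 6 codons.
Arg: 6 codons.
2 × 1 × 6 × 3 × 1 × 6 × 6 × 6 = 7776.

7776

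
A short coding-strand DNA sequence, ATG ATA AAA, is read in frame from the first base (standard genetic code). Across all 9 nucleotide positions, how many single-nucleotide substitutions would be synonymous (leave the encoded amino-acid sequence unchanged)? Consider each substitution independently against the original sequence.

3

Codon 1 (ATG, Met): 0 synonymous substitutions.
Codon 2 (ATA, Ile): 2 synonymous substitutions.
Codon 3 (AAA, Lys): 1 synonymous substitution.
Total: 0 + 2 + 1 = 3.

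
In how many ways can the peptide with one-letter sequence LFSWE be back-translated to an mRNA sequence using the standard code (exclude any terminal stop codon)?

144

Leu: 6 codons.
Phe: 2 codons.
Ser: 6 codons.
Trp: 1 codon.
Glu: 2 codons.
6 × 2 × 6 × 1 × 2 = 144.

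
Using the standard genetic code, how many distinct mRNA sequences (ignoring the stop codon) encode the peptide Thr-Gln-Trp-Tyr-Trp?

16

Thr: 4 codons.
Gln: 2 codons.
Trp: 1 codon.
Tyr: 2 codons.
Trp: 1 codon.
4 × 2 × 1 × 2 × 1 = 16.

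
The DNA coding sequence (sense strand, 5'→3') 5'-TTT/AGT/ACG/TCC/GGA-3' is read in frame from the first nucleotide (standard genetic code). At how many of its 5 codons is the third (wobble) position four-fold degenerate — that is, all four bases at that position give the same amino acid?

3

Codon 1 TTT (Phe): third position 2-fold.
Codon 2 AGT (Ser): third position 2-fold.
Codon 3 ACG (Thr): third position 4-fold.
Codon 4 TCC (Ser): third position 4-fold.
Codon 5 GGA (Gly): third position 4-fold.
Four-fold degenerate third positions: 3.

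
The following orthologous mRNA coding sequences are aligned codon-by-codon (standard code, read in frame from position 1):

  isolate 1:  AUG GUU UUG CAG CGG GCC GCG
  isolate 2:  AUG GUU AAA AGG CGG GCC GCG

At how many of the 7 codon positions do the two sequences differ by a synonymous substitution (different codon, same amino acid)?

0

Codon 1: AUG Met / AUG Met — identical.
Codon 2: GUU Val / GUU Val — identical.
Codon 3: UUG Leu / AAA Lys — nonsynonymous.
Codon 4: CAG Gln / AGG Arg — nonsynonymous.
Codon 5: CGG Arg / CGG Arg — identical.
Codon 6: GCC Ala / GCC Ala — identical.
Codon 7: GCG Ala / GCG Ala — identical.
Synonymous differences: 0.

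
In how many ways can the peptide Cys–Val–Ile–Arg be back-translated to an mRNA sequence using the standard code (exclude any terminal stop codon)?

Cys: 2 codons.
Val: 4 codons.
Ile: 3 codons.
Arg: 6 codons.
2 × 4 × 3 × 6 = 144.

144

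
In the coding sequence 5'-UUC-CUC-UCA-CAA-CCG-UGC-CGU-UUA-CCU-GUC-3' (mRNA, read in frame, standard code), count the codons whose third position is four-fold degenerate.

6

Codon 1 UUC (Phe): third position 2-fold.
Codon 2 CUC (Leu): third position 4-fold.
Codon 3 UCA (Ser): third position 4-fold.
Codon 4 CAA (Gln): third position 2-fold.
Codon 5 CCG (Pro): third position 4-fold.
Codon 6 UGC (Cys): third position 2-fold.
Codon 7 CGU (Arg): third position 4-fold.
Codon 8 UUA (Leu): third position 2-fold.
Codon 9 CCU (Pro): third position 4-fold.
Codon 10 GUC (Val): third position 4-fold.
Four-fold degenerate third positions: 6.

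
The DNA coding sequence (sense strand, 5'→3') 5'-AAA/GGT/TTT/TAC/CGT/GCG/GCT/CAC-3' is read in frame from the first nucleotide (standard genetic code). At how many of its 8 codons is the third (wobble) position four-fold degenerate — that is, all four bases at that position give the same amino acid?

Codon 1 AAA (Lys): third position 2-fold.
Codon 2 GGT (Gly): third position 4-fold.
Codon 3 TTT (Phe): third position 2-fold.
Codon 4 TAC (Tyr): third position 2-fold.
Codon 5 CGT (Arg): third position 4-fold.
Codon 6 GCG (Ala): third position 4-fold.
Codon 7 GCT (Ala): third position 4-fold.
Codon 8 CAC (His): third position 2-fold.
Four-fold degenerate third positions: 4.

4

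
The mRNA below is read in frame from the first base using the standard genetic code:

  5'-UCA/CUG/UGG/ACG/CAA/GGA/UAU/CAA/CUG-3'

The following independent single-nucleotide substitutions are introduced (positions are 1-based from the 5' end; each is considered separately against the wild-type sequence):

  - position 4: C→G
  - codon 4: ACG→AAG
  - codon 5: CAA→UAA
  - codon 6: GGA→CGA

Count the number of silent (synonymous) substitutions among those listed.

Codon 2: CUG (Leu) → GUG (Val) — missense.
Codon 4: ACG (Thr) → AAG (Lys) — missense.
Codon 5: CAA (Gln) → UAA (Stop) — nonsense.
Codon 6: GGA (Gly) → CGA (Arg) — missense.
Synonymous: 0 of 4.

0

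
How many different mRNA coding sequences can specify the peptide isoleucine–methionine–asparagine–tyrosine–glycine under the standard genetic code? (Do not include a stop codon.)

Ile: 3 codons.
Met: 1 codon.
Asn: 2 codons.
Tyr: 2 codons.
Gly: 4 codons.
3 × 1 × 2 × 2 × 4 = 48.

48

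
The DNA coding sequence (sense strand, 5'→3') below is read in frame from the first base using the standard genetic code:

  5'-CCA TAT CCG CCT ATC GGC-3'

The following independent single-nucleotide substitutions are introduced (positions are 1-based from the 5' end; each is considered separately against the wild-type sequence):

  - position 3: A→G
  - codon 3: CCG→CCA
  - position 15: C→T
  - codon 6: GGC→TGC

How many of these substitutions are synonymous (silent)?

3

Codon 1: CCA (Pro) → CCG (Pro) — synonymous.
Codon 3: CCG (Pro) → CCA (Pro) — synonymous.
Codon 5: ATC (Ile) → ATT (Ile) — synonymous.
Codon 6: GGC (Gly) → TGC (Cys) — missense.
Synonymous: 3 of 4.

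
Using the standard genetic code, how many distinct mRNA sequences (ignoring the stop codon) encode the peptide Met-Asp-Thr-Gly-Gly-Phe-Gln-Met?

512

Met: 1 codon.
Asp: 2 codons.
Thr: 4 codons.
Gly: 4 codons.
Gly: 4 codons.
Phe: 2 codons.
Gln: 2 codons.
Met: 1 codon.
1 × 2 × 4 × 4 × 4 × 2 × 2 × 1 = 512.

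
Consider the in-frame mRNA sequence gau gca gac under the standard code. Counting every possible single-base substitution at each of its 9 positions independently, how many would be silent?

5

Codon 1 (GAU, Asp): 1 synonymous substitution.
Codon 2 (GCA, Ala): 3 synonymous substitutions.
Codon 3 (GAC, Asp): 1 synonymous substitution.
Total: 1 + 3 + 1 = 5.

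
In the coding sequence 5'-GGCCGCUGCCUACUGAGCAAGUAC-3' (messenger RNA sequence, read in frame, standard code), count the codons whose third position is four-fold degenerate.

Codon 1 GGC (Gly): third position 4-fold.
Codon 2 CGC (Arg): third position 4-fold.
Codon 3 UGC (Cys): third position 2-fold.
Codon 4 CUA (Leu): third position 4-fold.
Codon 5 CUG (Leu): third position 4-fold.
Codon 6 AGC (Ser): third position 2-fold.
Codon 7 AAG (Lys): third position 2-fold.
Codon 8 UAC (Tyr): third position 2-fold.
Four-fold degenerate third positions: 4.

4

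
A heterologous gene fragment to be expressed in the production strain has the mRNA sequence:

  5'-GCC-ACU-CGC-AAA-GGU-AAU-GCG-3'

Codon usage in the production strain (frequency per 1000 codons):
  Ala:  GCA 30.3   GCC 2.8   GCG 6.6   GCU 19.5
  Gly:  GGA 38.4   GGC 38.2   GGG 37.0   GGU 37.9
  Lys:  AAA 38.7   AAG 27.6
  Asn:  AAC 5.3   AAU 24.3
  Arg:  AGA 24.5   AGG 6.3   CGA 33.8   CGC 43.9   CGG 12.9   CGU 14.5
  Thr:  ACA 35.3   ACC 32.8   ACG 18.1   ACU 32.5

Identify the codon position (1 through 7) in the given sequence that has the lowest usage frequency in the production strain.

1

Codon 1 GCC (Ala): 2.8 per 1000.
Codon 2 ACU (Thr): 32.5 per 1000.
Codon 3 CGC (Arg): 43.9 per 1000.
Codon 4 AAA (Lys): 38.7 per 1000.
Codon 5 GGU (Gly): 37.9 per 1000.
Codon 6 AAU (Asn): 24.3 per 1000.
Codon 7 GCG (Ala): 6.6 per 1000.
Lowest frequency is 2.8 at codon 1.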